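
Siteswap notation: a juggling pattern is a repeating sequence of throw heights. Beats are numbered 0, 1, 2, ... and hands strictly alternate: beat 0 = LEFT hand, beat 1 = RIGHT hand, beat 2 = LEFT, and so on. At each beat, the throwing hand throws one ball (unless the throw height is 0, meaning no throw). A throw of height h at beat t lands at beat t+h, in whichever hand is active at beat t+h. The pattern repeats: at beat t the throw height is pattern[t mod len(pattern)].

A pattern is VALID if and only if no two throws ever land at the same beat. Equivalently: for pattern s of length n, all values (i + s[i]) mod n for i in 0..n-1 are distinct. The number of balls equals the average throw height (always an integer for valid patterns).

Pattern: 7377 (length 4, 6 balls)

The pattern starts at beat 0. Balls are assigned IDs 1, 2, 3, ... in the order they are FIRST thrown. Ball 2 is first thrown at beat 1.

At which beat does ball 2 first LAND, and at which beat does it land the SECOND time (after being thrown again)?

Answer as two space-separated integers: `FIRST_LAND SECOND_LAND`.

Answer: 4 11

Derivation:
Beat 0 (L): throw ball1 h=7 -> lands@7:R; in-air after throw: [b1@7:R]
Beat 1 (R): throw ball2 h=3 -> lands@4:L; in-air after throw: [b2@4:L b1@7:R]
Beat 2 (L): throw ball3 h=7 -> lands@9:R; in-air after throw: [b2@4:L b1@7:R b3@9:R]
Beat 3 (R): throw ball4 h=7 -> lands@10:L; in-air after throw: [b2@4:L b1@7:R b3@9:R b4@10:L]
Beat 4 (L): throw ball2 h=7 -> lands@11:R; in-air after throw: [b1@7:R b3@9:R b4@10:L b2@11:R]
Beat 5 (R): throw ball5 h=3 -> lands@8:L; in-air after throw: [b1@7:R b5@8:L b3@9:R b4@10:L b2@11:R]
Beat 6 (L): throw ball6 h=7 -> lands@13:R; in-air after throw: [b1@7:R b5@8:L b3@9:R b4@10:L b2@11:R b6@13:R]
Beat 7 (R): throw ball1 h=7 -> lands@14:L; in-air after throw: [b5@8:L b3@9:R b4@10:L b2@11:R b6@13:R b1@14:L]
Beat 8 (L): throw ball5 h=7 -> lands@15:R; in-air after throw: [b3@9:R b4@10:L b2@11:R b6@13:R b1@14:L b5@15:R]
Beat 9 (R): throw ball3 h=3 -> lands@12:L; in-air after throw: [b4@10:L b2@11:R b3@12:L b6@13:R b1@14:L b5@15:R]
Beat 10 (L): throw ball4 h=7 -> lands@17:R; in-air after throw: [b2@11:R b3@12:L b6@13:R b1@14:L b5@15:R b4@17:R]
Beat 11 (R): throw ball2 h=7 -> lands@18:L; in-air after throw: [b3@12:L b6@13:R b1@14:L b5@15:R b4@17:R b2@18:L]
Ball 2: thrown@1 h=3 -> first land @4; rethrown@4 h=7 -> second land @11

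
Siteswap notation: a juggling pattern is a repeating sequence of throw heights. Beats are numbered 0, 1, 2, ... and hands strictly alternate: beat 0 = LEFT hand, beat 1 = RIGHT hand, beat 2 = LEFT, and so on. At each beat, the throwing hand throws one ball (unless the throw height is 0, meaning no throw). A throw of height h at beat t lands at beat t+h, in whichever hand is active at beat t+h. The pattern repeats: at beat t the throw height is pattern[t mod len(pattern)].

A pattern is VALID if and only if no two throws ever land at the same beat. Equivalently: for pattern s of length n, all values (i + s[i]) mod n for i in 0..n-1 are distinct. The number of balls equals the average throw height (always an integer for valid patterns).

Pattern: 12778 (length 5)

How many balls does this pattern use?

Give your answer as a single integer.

Pattern = [1, 2, 7, 7, 8], length n = 5
  position 0: throw height = 1, running sum = 1
  position 1: throw height = 2, running sum = 3
  position 2: throw height = 7, running sum = 10
  position 3: throw height = 7, running sum = 17
  position 4: throw height = 8, running sum = 25
Total sum = 25; balls = sum / n = 25 / 5 = 5

Answer: 5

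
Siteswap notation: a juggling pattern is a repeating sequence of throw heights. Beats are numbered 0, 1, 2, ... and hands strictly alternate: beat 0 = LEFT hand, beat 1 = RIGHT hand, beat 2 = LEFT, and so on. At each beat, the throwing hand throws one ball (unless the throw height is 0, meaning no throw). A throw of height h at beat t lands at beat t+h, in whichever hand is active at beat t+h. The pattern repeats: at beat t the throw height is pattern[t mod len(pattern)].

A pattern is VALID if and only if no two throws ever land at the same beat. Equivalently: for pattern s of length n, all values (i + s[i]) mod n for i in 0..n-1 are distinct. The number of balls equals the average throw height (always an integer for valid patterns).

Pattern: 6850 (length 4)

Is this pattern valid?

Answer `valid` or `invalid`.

i=0: (i + s[i]) mod n = (0 + 6) mod 4 = 2
i=1: (i + s[i]) mod n = (1 + 8) mod 4 = 1
i=2: (i + s[i]) mod n = (2 + 5) mod 4 = 3
i=3: (i + s[i]) mod n = (3 + 0) mod 4 = 3
Residues: [2, 1, 3, 3], distinct: False

Answer: invalid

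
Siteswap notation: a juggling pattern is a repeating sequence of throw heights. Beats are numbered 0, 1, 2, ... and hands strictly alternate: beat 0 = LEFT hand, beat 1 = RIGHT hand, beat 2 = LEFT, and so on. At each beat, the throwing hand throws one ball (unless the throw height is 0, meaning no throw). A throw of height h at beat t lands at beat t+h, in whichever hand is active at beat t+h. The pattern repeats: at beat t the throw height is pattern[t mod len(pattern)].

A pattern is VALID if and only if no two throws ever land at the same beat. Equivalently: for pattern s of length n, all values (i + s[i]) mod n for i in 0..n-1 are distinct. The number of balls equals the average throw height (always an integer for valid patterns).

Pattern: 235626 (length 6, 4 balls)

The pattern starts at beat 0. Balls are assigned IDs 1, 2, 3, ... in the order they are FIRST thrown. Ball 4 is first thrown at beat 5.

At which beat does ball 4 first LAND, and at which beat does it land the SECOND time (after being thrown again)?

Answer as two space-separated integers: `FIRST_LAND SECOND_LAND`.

Answer: 11 17

Derivation:
Beat 0 (L): throw ball1 h=2 -> lands@2:L; in-air after throw: [b1@2:L]
Beat 1 (R): throw ball2 h=3 -> lands@4:L; in-air after throw: [b1@2:L b2@4:L]
Beat 2 (L): throw ball1 h=5 -> lands@7:R; in-air after throw: [b2@4:L b1@7:R]
Beat 3 (R): throw ball3 h=6 -> lands@9:R; in-air after throw: [b2@4:L b1@7:R b3@9:R]
Beat 4 (L): throw ball2 h=2 -> lands@6:L; in-air after throw: [b2@6:L b1@7:R b3@9:R]
Beat 5 (R): throw ball4 h=6 -> lands@11:R; in-air after throw: [b2@6:L b1@7:R b3@9:R b4@11:R]
Beat 6 (L): throw ball2 h=2 -> lands@8:L; in-air after throw: [b1@7:R b2@8:L b3@9:R b4@11:R]
Beat 7 (R): throw ball1 h=3 -> lands@10:L; in-air after throw: [b2@8:L b3@9:R b1@10:L b4@11:R]
Beat 8 (L): throw ball2 h=5 -> lands@13:R; in-air after throw: [b3@9:R b1@10:L b4@11:R b2@13:R]
Beat 9 (R): throw ball3 h=6 -> lands@15:R; in-air after throw: [b1@10:L b4@11:R b2@13:R b3@15:R]
Beat 10 (L): throw ball1 h=2 -> lands@12:L; in-air after throw: [b4@11:R b1@12:L b2@13:R b3@15:R]
Beat 11 (R): throw ball4 h=6 -> lands@17:R; in-air after throw: [b1@12:L b2@13:R b3@15:R b4@17:R]
Beat 12 (L): throw ball1 h=2 -> lands@14:L; in-air after throw: [b2@13:R b1@14:L b3@15:R b4@17:R]
Beat 13 (R): throw ball2 h=3 -> lands@16:L; in-air after throw: [b1@14:L b3@15:R b2@16:L b4@17:R]
Beat 14 (L): throw ball1 h=5 -> lands@19:R; in-air after throw: [b3@15:R b2@16:L b4@17:R b1@19:R]
Beat 15 (R): throw ball3 h=6 -> lands@21:R; in-air after throw: [b2@16:L b4@17:R b1@19:R b3@21:R]
Ball 4: thrown@5 h=6 -> first land @11; rethrown@11 h=6 -> second land @17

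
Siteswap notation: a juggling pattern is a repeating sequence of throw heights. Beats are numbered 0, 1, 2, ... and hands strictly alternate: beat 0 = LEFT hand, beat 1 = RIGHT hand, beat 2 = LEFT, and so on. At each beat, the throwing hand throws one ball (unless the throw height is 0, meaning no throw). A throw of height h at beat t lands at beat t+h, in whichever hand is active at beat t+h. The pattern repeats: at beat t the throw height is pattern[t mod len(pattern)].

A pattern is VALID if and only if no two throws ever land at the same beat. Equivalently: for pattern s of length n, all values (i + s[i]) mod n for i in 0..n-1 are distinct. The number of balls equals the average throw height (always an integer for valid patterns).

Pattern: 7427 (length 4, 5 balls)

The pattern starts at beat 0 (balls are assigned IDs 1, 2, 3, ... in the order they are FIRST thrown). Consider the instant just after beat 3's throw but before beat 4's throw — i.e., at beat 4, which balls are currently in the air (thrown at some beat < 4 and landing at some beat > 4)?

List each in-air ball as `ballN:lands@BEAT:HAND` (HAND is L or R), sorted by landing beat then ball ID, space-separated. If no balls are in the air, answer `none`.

Beat 0 (L): throw ball1 h=7 -> lands@7:R; in-air after throw: [b1@7:R]
Beat 1 (R): throw ball2 h=4 -> lands@5:R; in-air after throw: [b2@5:R b1@7:R]
Beat 2 (L): throw ball3 h=2 -> lands@4:L; in-air after throw: [b3@4:L b2@5:R b1@7:R]
Beat 3 (R): throw ball4 h=7 -> lands@10:L; in-air after throw: [b3@4:L b2@5:R b1@7:R b4@10:L]
Beat 4 (L): throw ball3 h=7 -> lands@11:R; in-air after throw: [b2@5:R b1@7:R b4@10:L b3@11:R]

Answer: ball2:lands@5:R ball1:lands@7:R ball4:lands@10:L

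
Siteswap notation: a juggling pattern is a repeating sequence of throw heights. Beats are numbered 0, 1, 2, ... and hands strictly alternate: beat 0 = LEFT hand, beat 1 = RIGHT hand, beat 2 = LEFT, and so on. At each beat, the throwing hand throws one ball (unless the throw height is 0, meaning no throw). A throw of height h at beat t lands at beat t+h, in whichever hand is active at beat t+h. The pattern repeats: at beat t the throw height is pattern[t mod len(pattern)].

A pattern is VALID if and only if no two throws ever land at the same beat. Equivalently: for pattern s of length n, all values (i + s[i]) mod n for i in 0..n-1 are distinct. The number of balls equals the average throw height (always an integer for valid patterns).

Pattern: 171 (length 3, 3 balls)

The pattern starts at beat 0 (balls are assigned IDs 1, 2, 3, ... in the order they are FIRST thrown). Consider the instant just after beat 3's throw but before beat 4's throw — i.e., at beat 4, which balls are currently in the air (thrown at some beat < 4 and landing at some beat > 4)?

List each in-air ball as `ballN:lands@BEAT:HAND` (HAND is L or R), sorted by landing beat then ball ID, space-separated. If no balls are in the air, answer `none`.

Beat 0 (L): throw ball1 h=1 -> lands@1:R; in-air after throw: [b1@1:R]
Beat 1 (R): throw ball1 h=7 -> lands@8:L; in-air after throw: [b1@8:L]
Beat 2 (L): throw ball2 h=1 -> lands@3:R; in-air after throw: [b2@3:R b1@8:L]
Beat 3 (R): throw ball2 h=1 -> lands@4:L; in-air after throw: [b2@4:L b1@8:L]
Beat 4 (L): throw ball2 h=7 -> lands@11:R; in-air after throw: [b1@8:L b2@11:R]

Answer: ball1:lands@8:L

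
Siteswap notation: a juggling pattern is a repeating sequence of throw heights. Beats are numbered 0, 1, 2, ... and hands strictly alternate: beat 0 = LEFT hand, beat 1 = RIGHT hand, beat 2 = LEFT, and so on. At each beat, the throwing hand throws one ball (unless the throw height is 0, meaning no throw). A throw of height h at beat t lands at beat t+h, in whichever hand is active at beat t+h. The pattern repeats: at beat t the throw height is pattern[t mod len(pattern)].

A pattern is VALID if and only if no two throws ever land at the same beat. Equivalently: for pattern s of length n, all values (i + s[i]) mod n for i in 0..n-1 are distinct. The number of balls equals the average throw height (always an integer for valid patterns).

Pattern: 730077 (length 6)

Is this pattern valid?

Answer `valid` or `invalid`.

Answer: valid

Derivation:
i=0: (i + s[i]) mod n = (0 + 7) mod 6 = 1
i=1: (i + s[i]) mod n = (1 + 3) mod 6 = 4
i=2: (i + s[i]) mod n = (2 + 0) mod 6 = 2
i=3: (i + s[i]) mod n = (3 + 0) mod 6 = 3
i=4: (i + s[i]) mod n = (4 + 7) mod 6 = 5
i=5: (i + s[i]) mod n = (5 + 7) mod 6 = 0
Residues: [1, 4, 2, 3, 5, 0], distinct: True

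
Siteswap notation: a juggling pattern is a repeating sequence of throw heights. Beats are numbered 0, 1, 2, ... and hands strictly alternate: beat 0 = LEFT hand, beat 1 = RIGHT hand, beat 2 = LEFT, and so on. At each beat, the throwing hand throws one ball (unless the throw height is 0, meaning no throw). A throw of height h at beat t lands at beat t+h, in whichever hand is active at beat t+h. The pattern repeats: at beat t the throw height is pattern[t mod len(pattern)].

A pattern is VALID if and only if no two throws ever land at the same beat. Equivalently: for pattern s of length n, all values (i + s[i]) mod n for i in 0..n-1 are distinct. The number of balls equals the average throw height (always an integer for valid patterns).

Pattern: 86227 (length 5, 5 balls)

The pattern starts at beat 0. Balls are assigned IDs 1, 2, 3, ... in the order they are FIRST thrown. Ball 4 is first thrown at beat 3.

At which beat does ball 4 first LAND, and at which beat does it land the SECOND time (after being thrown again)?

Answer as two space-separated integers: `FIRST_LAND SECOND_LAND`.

Answer: 5 13

Derivation:
Beat 0 (L): throw ball1 h=8 -> lands@8:L; in-air after throw: [b1@8:L]
Beat 1 (R): throw ball2 h=6 -> lands@7:R; in-air after throw: [b2@7:R b1@8:L]
Beat 2 (L): throw ball3 h=2 -> lands@4:L; in-air after throw: [b3@4:L b2@7:R b1@8:L]
Beat 3 (R): throw ball4 h=2 -> lands@5:R; in-air after throw: [b3@4:L b4@5:R b2@7:R b1@8:L]
Beat 4 (L): throw ball3 h=7 -> lands@11:R; in-air after throw: [b4@5:R b2@7:R b1@8:L b3@11:R]
Beat 5 (R): throw ball4 h=8 -> lands@13:R; in-air after throw: [b2@7:R b1@8:L b3@11:R b4@13:R]
Beat 6 (L): throw ball5 h=6 -> lands@12:L; in-air after throw: [b2@7:R b1@8:L b3@11:R b5@12:L b4@13:R]
Beat 7 (R): throw ball2 h=2 -> lands@9:R; in-air after throw: [b1@8:L b2@9:R b3@11:R b5@12:L b4@13:R]
Beat 8 (L): throw ball1 h=2 -> lands@10:L; in-air after throw: [b2@9:R b1@10:L b3@11:R b5@12:L b4@13:R]
Beat 9 (R): throw ball2 h=7 -> lands@16:L; in-air after throw: [b1@10:L b3@11:R b5@12:L b4@13:R b2@16:L]
Beat 10 (L): throw ball1 h=8 -> lands@18:L; in-air after throw: [b3@11:R b5@12:L b4@13:R b2@16:L b1@18:L]
Beat 11 (R): throw ball3 h=6 -> lands@17:R; in-air after throw: [b5@12:L b4@13:R b2@16:L b3@17:R b1@18:L]
Beat 12 (L): throw ball5 h=2 -> lands@14:L; in-air after throw: [b4@13:R b5@14:L b2@16:L b3@17:R b1@18:L]
Beat 13 (R): throw ball4 h=2 -> lands@15:R; in-air after throw: [b5@14:L b4@15:R b2@16:L b3@17:R b1@18:L]
Ball 4: thrown@3 h=2 -> first land @5; rethrown@5 h=8 -> second land @13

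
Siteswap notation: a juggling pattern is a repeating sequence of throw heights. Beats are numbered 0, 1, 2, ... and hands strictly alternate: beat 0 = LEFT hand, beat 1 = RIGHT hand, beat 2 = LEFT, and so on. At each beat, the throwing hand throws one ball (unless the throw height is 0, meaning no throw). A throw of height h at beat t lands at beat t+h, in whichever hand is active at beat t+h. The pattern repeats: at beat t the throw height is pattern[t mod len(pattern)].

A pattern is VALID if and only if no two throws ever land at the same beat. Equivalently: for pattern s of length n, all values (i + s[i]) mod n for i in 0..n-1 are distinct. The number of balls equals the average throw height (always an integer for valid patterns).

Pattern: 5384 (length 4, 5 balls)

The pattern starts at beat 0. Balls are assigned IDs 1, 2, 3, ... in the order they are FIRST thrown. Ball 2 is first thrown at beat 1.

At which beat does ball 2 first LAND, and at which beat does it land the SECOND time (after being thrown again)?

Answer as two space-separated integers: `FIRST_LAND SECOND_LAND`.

Answer: 4 9

Derivation:
Beat 0 (L): throw ball1 h=5 -> lands@5:R; in-air after throw: [b1@5:R]
Beat 1 (R): throw ball2 h=3 -> lands@4:L; in-air after throw: [b2@4:L b1@5:R]
Beat 2 (L): throw ball3 h=8 -> lands@10:L; in-air after throw: [b2@4:L b1@5:R b3@10:L]
Beat 3 (R): throw ball4 h=4 -> lands@7:R; in-air after throw: [b2@4:L b1@5:R b4@7:R b3@10:L]
Beat 4 (L): throw ball2 h=5 -> lands@9:R; in-air after throw: [b1@5:R b4@7:R b2@9:R b3@10:L]
Beat 5 (R): throw ball1 h=3 -> lands@8:L; in-air after throw: [b4@7:R b1@8:L b2@9:R b3@10:L]
Beat 6 (L): throw ball5 h=8 -> lands@14:L; in-air after throw: [b4@7:R b1@8:L b2@9:R b3@10:L b5@14:L]
Beat 7 (R): throw ball4 h=4 -> lands@11:R; in-air after throw: [b1@8:L b2@9:R b3@10:L b4@11:R b5@14:L]
Beat 8 (L): throw ball1 h=5 -> lands@13:R; in-air after throw: [b2@9:R b3@10:L b4@11:R b1@13:R b5@14:L]
Beat 9 (R): throw ball2 h=3 -> lands@12:L; in-air after throw: [b3@10:L b4@11:R b2@12:L b1@13:R b5@14:L]
Ball 2: thrown@1 h=3 -> first land @4; rethrown@4 h=5 -> second land @9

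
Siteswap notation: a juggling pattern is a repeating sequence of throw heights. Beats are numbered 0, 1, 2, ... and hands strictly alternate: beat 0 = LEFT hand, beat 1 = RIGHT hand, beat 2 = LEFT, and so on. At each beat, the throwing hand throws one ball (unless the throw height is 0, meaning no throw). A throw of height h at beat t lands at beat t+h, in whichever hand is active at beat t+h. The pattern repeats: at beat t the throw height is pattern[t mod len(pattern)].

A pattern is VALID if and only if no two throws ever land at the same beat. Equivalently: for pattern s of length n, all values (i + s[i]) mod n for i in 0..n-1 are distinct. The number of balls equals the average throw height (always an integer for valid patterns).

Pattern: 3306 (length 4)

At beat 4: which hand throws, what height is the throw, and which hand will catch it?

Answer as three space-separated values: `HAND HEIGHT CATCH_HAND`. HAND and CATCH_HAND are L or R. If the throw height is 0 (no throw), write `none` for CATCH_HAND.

Beat 4: 4 mod 2 = 0, so hand = L
Throw height = pattern[4 mod 4] = pattern[0] = 3
Lands at beat 4+3=7, 7 mod 2 = 1, so catch hand = R

Answer: L 3 R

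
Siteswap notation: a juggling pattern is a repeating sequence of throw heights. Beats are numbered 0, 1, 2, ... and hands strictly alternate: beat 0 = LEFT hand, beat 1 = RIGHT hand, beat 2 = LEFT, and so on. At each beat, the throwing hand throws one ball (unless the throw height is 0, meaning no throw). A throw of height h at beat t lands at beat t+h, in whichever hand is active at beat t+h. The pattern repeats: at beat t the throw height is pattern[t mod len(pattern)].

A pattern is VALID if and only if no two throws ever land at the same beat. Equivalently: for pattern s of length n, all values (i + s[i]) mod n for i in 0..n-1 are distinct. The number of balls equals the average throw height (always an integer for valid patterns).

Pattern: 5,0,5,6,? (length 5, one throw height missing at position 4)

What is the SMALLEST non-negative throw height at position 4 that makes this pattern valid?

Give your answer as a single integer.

Answer: 4

Derivation:
i=0: (0 + 5) mod 5 = 0
i=1: (1 + 0) mod 5 = 1
i=2: (2 + 5) mod 5 = 2
i=3: (3 + 6) mod 5 = 4
i=4: s[i]=? (unknown)
Known residues: [0, 1, 2, 4]; need a permutation of 0..4, so missing residue r = 3
Need (4 + s) mod 5 = 3; smallest s = (3 - 4) mod 5 = 4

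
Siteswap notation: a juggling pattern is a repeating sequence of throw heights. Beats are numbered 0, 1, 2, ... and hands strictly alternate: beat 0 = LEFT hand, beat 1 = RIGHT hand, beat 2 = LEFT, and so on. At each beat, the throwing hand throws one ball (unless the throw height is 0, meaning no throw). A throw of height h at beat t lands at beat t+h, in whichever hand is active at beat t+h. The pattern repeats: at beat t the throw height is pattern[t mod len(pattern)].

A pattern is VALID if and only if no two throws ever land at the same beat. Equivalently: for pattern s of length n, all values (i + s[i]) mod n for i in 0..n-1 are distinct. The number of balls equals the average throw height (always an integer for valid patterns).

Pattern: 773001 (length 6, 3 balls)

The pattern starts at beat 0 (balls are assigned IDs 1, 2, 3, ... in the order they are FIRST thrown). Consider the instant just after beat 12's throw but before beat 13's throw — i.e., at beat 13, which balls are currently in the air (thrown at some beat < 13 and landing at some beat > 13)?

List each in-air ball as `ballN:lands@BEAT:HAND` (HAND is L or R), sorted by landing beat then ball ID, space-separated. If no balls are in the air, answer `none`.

Beat 0 (L): throw ball1 h=7 -> lands@7:R; in-air after throw: [b1@7:R]
Beat 1 (R): throw ball2 h=7 -> lands@8:L; in-air after throw: [b1@7:R b2@8:L]
Beat 2 (L): throw ball3 h=3 -> lands@5:R; in-air after throw: [b3@5:R b1@7:R b2@8:L]
Beat 5 (R): throw ball3 h=1 -> lands@6:L; in-air after throw: [b3@6:L b1@7:R b2@8:L]
Beat 6 (L): throw ball3 h=7 -> lands@13:R; in-air after throw: [b1@7:R b2@8:L b3@13:R]
Beat 7 (R): throw ball1 h=7 -> lands@14:L; in-air after throw: [b2@8:L b3@13:R b1@14:L]
Beat 8 (L): throw ball2 h=3 -> lands@11:R; in-air after throw: [b2@11:R b3@13:R b1@14:L]
Beat 11 (R): throw ball2 h=1 -> lands@12:L; in-air after throw: [b2@12:L b3@13:R b1@14:L]
Beat 12 (L): throw ball2 h=7 -> lands@19:R; in-air after throw: [b3@13:R b1@14:L b2@19:R]
Beat 13 (R): throw ball3 h=7 -> lands@20:L; in-air after throw: [b1@14:L b2@19:R b3@20:L]

Answer: ball1:lands@14:L ball2:lands@19:R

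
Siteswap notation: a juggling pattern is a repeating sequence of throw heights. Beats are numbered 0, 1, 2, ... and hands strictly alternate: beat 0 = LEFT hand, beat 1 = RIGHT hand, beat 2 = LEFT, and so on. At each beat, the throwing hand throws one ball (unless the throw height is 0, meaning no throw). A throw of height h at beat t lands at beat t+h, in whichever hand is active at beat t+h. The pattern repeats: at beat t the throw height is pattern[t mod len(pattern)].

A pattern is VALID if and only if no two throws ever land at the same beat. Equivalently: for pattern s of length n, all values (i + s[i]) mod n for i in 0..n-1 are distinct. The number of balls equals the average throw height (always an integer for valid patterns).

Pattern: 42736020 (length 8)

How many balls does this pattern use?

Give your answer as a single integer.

Pattern = [4, 2, 7, 3, 6, 0, 2, 0], length n = 8
  position 0: throw height = 4, running sum = 4
  position 1: throw height = 2, running sum = 6
  position 2: throw height = 7, running sum = 13
  position 3: throw height = 3, running sum = 16
  position 4: throw height = 6, running sum = 22
  position 5: throw height = 0, running sum = 22
  position 6: throw height = 2, running sum = 24
  position 7: throw height = 0, running sum = 24
Total sum = 24; balls = sum / n = 24 / 8 = 3

Answer: 3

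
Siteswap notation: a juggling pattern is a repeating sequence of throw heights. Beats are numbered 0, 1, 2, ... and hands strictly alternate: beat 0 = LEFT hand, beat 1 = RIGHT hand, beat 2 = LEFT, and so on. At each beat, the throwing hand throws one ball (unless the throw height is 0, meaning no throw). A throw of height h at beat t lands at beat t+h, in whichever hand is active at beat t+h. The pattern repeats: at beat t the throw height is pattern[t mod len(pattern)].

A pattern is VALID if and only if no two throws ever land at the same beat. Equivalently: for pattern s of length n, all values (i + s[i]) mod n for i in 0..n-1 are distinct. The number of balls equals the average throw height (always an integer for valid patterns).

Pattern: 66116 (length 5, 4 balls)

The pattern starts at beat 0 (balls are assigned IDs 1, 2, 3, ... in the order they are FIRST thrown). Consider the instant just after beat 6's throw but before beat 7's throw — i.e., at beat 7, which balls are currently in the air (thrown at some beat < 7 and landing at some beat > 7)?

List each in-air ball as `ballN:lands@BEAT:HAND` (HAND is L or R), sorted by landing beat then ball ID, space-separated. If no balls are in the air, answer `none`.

Beat 0 (L): throw ball1 h=6 -> lands@6:L; in-air after throw: [b1@6:L]
Beat 1 (R): throw ball2 h=6 -> lands@7:R; in-air after throw: [b1@6:L b2@7:R]
Beat 2 (L): throw ball3 h=1 -> lands@3:R; in-air after throw: [b3@3:R b1@6:L b2@7:R]
Beat 3 (R): throw ball3 h=1 -> lands@4:L; in-air after throw: [b3@4:L b1@6:L b2@7:R]
Beat 4 (L): throw ball3 h=6 -> lands@10:L; in-air after throw: [b1@6:L b2@7:R b3@10:L]
Beat 5 (R): throw ball4 h=6 -> lands@11:R; in-air after throw: [b1@6:L b2@7:R b3@10:L b4@11:R]
Beat 6 (L): throw ball1 h=6 -> lands@12:L; in-air after throw: [b2@7:R b3@10:L b4@11:R b1@12:L]
Beat 7 (R): throw ball2 h=1 -> lands@8:L; in-air after throw: [b2@8:L b3@10:L b4@11:R b1@12:L]

Answer: ball3:lands@10:L ball4:lands@11:R ball1:lands@12:L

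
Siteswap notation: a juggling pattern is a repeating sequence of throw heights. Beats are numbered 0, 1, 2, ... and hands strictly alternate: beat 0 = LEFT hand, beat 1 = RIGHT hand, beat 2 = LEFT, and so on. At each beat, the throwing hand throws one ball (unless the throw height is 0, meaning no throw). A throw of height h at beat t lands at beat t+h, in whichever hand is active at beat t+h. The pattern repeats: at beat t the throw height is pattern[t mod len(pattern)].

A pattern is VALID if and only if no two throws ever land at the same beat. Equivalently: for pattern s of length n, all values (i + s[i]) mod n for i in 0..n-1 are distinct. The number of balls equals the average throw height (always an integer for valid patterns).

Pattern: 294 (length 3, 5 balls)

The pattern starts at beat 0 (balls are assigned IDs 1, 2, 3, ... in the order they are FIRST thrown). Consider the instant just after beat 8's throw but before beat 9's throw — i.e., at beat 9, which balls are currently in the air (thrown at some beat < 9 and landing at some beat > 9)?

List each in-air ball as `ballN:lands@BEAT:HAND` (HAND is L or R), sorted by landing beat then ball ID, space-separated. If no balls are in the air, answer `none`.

Beat 0 (L): throw ball1 h=2 -> lands@2:L; in-air after throw: [b1@2:L]
Beat 1 (R): throw ball2 h=9 -> lands@10:L; in-air after throw: [b1@2:L b2@10:L]
Beat 2 (L): throw ball1 h=4 -> lands@6:L; in-air after throw: [b1@6:L b2@10:L]
Beat 3 (R): throw ball3 h=2 -> lands@5:R; in-air after throw: [b3@5:R b1@6:L b2@10:L]
Beat 4 (L): throw ball4 h=9 -> lands@13:R; in-air after throw: [b3@5:R b1@6:L b2@10:L b4@13:R]
Beat 5 (R): throw ball3 h=4 -> lands@9:R; in-air after throw: [b1@6:L b3@9:R b2@10:L b4@13:R]
Beat 6 (L): throw ball1 h=2 -> lands@8:L; in-air after throw: [b1@8:L b3@9:R b2@10:L b4@13:R]
Beat 7 (R): throw ball5 h=9 -> lands@16:L; in-air after throw: [b1@8:L b3@9:R b2@10:L b4@13:R b5@16:L]
Beat 8 (L): throw ball1 h=4 -> lands@12:L; in-air after throw: [b3@9:R b2@10:L b1@12:L b4@13:R b5@16:L]
Beat 9 (R): throw ball3 h=2 -> lands@11:R; in-air after throw: [b2@10:L b3@11:R b1@12:L b4@13:R b5@16:L]

Answer: ball2:lands@10:L ball1:lands@12:L ball4:lands@13:R ball5:lands@16:L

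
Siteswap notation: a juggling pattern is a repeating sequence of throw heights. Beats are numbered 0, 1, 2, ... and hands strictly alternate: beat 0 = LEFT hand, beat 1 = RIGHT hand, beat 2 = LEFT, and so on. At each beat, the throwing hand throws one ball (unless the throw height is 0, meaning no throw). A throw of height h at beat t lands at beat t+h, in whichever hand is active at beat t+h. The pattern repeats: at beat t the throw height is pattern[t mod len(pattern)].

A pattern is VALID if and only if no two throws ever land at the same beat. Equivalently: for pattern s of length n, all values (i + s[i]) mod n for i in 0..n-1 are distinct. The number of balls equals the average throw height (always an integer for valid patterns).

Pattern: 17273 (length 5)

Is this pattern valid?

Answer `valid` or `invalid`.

Answer: valid

Derivation:
i=0: (i + s[i]) mod n = (0 + 1) mod 5 = 1
i=1: (i + s[i]) mod n = (1 + 7) mod 5 = 3
i=2: (i + s[i]) mod n = (2 + 2) mod 5 = 4
i=3: (i + s[i]) mod n = (3 + 7) mod 5 = 0
i=4: (i + s[i]) mod n = (4 + 3) mod 5 = 2
Residues: [1, 3, 4, 0, 2], distinct: True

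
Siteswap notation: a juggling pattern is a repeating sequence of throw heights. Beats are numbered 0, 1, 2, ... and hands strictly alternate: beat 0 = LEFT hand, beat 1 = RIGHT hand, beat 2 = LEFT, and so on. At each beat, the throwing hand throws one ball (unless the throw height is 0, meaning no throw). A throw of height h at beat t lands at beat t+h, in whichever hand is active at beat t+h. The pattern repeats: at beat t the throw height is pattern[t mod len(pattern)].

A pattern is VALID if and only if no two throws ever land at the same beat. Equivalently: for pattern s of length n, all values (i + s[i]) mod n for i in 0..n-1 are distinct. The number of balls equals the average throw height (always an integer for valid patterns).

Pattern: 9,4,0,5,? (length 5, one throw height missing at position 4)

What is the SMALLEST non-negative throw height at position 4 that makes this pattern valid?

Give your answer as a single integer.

Answer: 2

Derivation:
i=0: (0 + 9) mod 5 = 4
i=1: (1 + 4) mod 5 = 0
i=2: (2 + 0) mod 5 = 2
i=3: (3 + 5) mod 5 = 3
i=4: s[i]=? (unknown)
Known residues: [0, 2, 3, 4]; need a permutation of 0..4, so missing residue r = 1
Need (4 + s) mod 5 = 1; smallest s = (1 - 4) mod 5 = 2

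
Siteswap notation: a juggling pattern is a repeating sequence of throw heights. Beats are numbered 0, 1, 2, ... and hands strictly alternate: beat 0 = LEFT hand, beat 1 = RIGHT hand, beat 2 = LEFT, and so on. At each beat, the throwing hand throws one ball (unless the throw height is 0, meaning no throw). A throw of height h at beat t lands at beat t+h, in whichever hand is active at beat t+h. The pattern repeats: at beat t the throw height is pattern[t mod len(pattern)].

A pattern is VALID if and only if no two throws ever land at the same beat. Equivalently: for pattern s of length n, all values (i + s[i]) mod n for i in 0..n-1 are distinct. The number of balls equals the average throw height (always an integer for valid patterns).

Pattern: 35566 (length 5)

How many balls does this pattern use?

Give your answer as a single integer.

Answer: 5

Derivation:
Pattern = [3, 5, 5, 6, 6], length n = 5
  position 0: throw height = 3, running sum = 3
  position 1: throw height = 5, running sum = 8
  position 2: throw height = 5, running sum = 13
  position 3: throw height = 6, running sum = 19
  position 4: throw height = 6, running sum = 25
Total sum = 25; balls = sum / n = 25 / 5 = 5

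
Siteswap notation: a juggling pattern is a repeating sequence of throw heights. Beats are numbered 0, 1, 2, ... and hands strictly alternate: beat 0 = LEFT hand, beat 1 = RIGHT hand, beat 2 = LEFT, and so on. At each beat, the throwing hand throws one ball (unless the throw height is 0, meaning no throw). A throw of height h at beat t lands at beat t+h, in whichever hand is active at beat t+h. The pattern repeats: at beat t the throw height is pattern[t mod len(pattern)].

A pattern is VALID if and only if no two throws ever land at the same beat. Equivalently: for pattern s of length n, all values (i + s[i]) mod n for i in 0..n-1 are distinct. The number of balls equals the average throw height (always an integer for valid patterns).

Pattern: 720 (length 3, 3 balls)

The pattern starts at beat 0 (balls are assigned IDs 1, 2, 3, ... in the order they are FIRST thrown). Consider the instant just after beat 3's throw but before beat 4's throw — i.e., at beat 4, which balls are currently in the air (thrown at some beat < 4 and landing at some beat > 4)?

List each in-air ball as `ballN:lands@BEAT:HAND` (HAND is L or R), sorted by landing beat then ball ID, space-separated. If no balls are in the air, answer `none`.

Beat 0 (L): throw ball1 h=7 -> lands@7:R; in-air after throw: [b1@7:R]
Beat 1 (R): throw ball2 h=2 -> lands@3:R; in-air after throw: [b2@3:R b1@7:R]
Beat 3 (R): throw ball2 h=7 -> lands@10:L; in-air after throw: [b1@7:R b2@10:L]
Beat 4 (L): throw ball3 h=2 -> lands@6:L; in-air after throw: [b3@6:L b1@7:R b2@10:L]

Answer: ball1:lands@7:R ball2:lands@10:L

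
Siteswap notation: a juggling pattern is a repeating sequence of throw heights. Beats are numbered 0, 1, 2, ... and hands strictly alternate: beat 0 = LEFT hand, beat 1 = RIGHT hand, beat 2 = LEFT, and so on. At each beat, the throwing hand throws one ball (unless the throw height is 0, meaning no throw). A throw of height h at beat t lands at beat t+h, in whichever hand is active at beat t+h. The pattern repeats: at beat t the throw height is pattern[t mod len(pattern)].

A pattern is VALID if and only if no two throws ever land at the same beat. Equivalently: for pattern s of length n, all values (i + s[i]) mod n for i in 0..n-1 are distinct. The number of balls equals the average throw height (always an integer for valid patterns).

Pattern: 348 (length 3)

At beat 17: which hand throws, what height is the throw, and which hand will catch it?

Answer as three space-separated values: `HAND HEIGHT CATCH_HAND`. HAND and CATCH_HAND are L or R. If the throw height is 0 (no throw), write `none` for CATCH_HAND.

Answer: R 8 R

Derivation:
Beat 17: 17 mod 2 = 1, so hand = R
Throw height = pattern[17 mod 3] = pattern[2] = 8
Lands at beat 17+8=25, 25 mod 2 = 1, so catch hand = R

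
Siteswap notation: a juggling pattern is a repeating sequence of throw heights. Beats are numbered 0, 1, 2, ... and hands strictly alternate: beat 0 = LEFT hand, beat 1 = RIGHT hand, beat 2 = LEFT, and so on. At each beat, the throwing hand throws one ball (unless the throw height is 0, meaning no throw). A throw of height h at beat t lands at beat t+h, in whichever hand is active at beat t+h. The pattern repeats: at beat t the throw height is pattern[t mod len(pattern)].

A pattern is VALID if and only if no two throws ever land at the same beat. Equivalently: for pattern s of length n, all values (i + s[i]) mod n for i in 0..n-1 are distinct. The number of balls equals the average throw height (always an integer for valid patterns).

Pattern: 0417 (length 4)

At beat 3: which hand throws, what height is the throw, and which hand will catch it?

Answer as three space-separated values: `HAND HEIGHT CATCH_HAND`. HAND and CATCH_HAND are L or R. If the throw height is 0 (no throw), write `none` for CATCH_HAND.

Answer: R 7 L

Derivation:
Beat 3: 3 mod 2 = 1, so hand = R
Throw height = pattern[3 mod 4] = pattern[3] = 7
Lands at beat 3+7=10, 10 mod 2 = 0, so catch hand = L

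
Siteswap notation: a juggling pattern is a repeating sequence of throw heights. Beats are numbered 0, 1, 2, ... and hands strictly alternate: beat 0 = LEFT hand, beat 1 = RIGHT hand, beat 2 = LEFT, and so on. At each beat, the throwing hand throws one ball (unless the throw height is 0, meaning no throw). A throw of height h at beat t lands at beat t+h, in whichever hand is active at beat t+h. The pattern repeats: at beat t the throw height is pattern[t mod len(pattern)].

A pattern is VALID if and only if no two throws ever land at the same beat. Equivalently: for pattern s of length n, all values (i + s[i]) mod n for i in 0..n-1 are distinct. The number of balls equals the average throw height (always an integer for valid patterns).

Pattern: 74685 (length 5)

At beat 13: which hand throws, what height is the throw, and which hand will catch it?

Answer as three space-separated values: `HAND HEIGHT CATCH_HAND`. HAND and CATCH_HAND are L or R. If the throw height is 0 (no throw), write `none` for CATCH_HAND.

Answer: R 8 R

Derivation:
Beat 13: 13 mod 2 = 1, so hand = R
Throw height = pattern[13 mod 5] = pattern[3] = 8
Lands at beat 13+8=21, 21 mod 2 = 1, so catch hand = R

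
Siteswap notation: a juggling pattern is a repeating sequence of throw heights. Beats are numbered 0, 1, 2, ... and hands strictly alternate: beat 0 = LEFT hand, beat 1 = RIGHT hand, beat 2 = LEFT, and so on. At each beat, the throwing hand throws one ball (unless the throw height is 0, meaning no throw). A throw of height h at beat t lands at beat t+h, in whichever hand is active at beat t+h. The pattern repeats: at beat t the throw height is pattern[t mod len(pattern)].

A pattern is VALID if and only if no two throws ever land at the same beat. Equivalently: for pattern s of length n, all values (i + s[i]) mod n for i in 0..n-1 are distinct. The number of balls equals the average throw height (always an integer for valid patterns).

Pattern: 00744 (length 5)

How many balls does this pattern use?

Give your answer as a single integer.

Pattern = [0, 0, 7, 4, 4], length n = 5
  position 0: throw height = 0, running sum = 0
  position 1: throw height = 0, running sum = 0
  position 2: throw height = 7, running sum = 7
  position 3: throw height = 4, running sum = 11
  position 4: throw height = 4, running sum = 15
Total sum = 15; balls = sum / n = 15 / 5 = 3

Answer: 3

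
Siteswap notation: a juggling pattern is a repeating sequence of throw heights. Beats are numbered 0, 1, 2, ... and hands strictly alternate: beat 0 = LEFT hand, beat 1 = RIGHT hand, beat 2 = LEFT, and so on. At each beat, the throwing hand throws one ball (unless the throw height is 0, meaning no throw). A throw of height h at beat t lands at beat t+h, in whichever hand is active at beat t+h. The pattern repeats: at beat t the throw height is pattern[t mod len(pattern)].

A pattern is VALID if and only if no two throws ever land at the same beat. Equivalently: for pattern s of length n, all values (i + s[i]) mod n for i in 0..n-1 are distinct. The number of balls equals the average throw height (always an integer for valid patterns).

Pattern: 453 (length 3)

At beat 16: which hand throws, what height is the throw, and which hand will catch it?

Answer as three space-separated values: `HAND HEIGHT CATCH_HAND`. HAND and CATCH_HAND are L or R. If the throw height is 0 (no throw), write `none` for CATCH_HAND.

Beat 16: 16 mod 2 = 0, so hand = L
Throw height = pattern[16 mod 3] = pattern[1] = 5
Lands at beat 16+5=21, 21 mod 2 = 1, so catch hand = R

Answer: L 5 R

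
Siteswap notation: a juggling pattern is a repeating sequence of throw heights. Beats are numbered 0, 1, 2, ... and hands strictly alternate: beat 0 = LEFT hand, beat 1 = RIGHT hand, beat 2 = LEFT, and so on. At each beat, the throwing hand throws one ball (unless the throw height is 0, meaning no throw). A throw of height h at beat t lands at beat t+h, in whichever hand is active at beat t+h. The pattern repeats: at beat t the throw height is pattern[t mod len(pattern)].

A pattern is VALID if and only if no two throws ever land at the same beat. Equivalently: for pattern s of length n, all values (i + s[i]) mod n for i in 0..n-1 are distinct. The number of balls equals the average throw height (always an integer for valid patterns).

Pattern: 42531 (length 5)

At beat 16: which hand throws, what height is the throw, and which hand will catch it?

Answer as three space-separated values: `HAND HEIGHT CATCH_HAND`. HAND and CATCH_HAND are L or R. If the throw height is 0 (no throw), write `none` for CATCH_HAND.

Answer: L 2 L

Derivation:
Beat 16: 16 mod 2 = 0, so hand = L
Throw height = pattern[16 mod 5] = pattern[1] = 2
Lands at beat 16+2=18, 18 mod 2 = 0, so catch hand = L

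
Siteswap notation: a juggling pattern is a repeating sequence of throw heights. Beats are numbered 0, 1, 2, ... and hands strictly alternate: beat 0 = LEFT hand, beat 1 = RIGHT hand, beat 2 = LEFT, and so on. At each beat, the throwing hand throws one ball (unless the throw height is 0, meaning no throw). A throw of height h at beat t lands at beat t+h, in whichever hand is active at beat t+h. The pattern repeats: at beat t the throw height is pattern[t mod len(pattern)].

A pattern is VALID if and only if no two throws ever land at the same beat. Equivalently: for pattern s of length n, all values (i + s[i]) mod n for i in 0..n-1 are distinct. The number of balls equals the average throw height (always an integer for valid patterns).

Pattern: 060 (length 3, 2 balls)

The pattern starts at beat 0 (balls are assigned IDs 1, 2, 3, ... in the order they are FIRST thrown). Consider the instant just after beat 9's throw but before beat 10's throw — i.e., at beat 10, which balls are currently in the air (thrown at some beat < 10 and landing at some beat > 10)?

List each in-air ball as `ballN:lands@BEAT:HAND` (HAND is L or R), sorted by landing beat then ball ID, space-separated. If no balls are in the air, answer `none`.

Answer: ball1:lands@13:R

Derivation:
Beat 1 (R): throw ball1 h=6 -> lands@7:R; in-air after throw: [b1@7:R]
Beat 4 (L): throw ball2 h=6 -> lands@10:L; in-air after throw: [b1@7:R b2@10:L]
Beat 7 (R): throw ball1 h=6 -> lands@13:R; in-air after throw: [b2@10:L b1@13:R]
Beat 10 (L): throw ball2 h=6 -> lands@16:L; in-air after throw: [b1@13:R b2@16:L]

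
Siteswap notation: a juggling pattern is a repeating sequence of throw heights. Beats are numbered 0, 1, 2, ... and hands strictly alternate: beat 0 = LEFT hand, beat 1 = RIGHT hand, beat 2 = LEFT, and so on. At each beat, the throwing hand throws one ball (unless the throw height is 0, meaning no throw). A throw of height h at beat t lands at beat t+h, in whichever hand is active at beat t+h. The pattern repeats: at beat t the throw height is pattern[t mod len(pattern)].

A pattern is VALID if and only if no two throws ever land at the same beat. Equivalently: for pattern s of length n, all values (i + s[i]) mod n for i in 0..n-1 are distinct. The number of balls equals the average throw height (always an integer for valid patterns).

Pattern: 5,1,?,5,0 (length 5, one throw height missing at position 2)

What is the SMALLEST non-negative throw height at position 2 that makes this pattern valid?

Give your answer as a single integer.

i=0: (0 + 5) mod 5 = 0
i=1: (1 + 1) mod 5 = 2
i=2: s[i]=? (unknown)
i=3: (3 + 5) mod 5 = 3
i=4: (4 + 0) mod 5 = 4
Known residues: [0, 2, 3, 4]; need a permutation of 0..4, so missing residue r = 1
Need (2 + s) mod 5 = 1; smallest s = (1 - 2) mod 5 = 4

Answer: 4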